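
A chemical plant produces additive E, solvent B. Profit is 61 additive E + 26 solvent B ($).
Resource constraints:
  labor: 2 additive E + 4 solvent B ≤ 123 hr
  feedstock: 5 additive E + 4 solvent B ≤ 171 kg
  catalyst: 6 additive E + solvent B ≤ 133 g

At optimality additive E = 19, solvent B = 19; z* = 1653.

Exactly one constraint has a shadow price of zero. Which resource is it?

labor: 114/123 (slack 9)
feedstock: 171/171 (binding)
catalyst: 133/133 (binding)
By complementary slackness, a constraint with positive slack has shadow price 0 → labor.

labor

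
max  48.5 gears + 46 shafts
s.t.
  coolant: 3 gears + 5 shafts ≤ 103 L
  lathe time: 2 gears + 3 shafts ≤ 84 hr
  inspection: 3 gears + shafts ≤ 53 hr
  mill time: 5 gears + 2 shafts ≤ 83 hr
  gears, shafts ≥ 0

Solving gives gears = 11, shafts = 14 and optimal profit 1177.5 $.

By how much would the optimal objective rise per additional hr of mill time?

5.5

Binding: coolant and mill time. Non-binding: lathe time (20 unused), inspection (6 unused).
Slack constraints have shadow price 0 (complementary slackness).
From A_Bᵀ y = c: 3·y_coolant + 5·y_mill time = 48.5; 5·y_coolant + 2·y_mill time = 46.
Solving: y_coolant = 7, y_mill time = 5.5.
Shadow price of mill time = 5.5.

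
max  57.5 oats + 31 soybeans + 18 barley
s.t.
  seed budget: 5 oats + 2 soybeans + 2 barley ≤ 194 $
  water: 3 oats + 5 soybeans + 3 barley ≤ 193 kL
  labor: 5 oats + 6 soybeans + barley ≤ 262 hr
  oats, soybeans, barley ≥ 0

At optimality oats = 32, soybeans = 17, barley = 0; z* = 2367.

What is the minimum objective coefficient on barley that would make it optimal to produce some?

21

At the optimum: seed budget uses 194 of 194 (binding); water uses 181 of 193 (slack = 12); labor uses 262 of 262 (binding).
By complementary slackness, y = 0 for the non-binding constraint.
From A_Bᵀ y = c: 5·y_seed budget + 5·y_labor = 57.5; 2·y_seed budget + 6·y_labor = 31.
→ y_seed budget = 9.5 and y_labor = 2.
barley enters the basis when its profit ≥ yᵀa₃ = 9.5·2 + 2·1 = 21.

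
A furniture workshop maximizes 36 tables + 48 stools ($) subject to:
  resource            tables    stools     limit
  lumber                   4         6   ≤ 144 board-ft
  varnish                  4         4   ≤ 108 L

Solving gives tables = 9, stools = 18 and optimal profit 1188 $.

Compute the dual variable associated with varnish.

At the optimum: lumber uses 144 of 144 (binding); varnish uses 108 of 108 (binding).
The binding rows give the dual system: 4·y_lumber + 4·y_varnish = 36 and 6·y_lumber + 4·y_varnish = 48.
This yields shadow prices y_lumber = 6, y_varnish = 3.
Shadow price of varnish = 3.

3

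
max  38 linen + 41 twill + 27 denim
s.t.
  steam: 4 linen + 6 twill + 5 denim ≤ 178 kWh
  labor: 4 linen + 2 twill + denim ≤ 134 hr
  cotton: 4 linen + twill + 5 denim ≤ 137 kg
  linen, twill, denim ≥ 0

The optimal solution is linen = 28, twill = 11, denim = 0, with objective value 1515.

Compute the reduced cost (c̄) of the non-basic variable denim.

At the optimum: steam uses 178 of 178 (binding); labor uses 134 of 134 (binding); cotton uses 123 of 137 (slack = 14).
Since cotton is not tight, its dual is 0.
From A_Bᵀ y = c: 4·y_steam + 4·y_labor = 38; 6·y_steam + 2·y_labor = 41.
This yields shadow prices y_steam = 5.5, y_labor = 4.
Reduced cost of denim: c₃ − yᵀa₃ = 27 − (5.5·5 + 4·1) = 27 − 31.5 = -4.5.

-4.5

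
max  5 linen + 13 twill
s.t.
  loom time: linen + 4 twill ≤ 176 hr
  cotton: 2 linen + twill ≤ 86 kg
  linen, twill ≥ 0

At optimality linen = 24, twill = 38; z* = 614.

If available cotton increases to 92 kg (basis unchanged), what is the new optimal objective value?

At the optimum: loom time uses 176 of 176 (binding); cotton uses 86 of 86 (binding).
The binding rows give the dual system: 1·y_loom time + 2·y_cotton = 5 and 4·y_loom time + 1·y_cotton = 13.
→ y_loom time = 3 and y_cotton = 1.
Δz = y_cotton·Δb = 1 × (6) = 6, so new z* = 614 + 6 = 620.

620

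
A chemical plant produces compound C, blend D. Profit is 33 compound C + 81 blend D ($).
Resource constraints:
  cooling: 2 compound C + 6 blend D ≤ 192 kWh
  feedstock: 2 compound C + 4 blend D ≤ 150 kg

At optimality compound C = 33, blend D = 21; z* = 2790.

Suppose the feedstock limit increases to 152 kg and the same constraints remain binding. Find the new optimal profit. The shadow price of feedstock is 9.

2808

Δb = 2, so new z* = 2790 + (9)·(2) = 2790 + 18 = 2808.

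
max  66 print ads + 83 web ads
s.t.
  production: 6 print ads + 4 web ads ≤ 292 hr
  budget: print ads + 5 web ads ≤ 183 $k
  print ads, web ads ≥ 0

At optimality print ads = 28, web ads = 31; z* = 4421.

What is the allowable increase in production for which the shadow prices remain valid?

806

Binding constraints: production, budget. The basis is B = [[6,4],[1,5]] with det 26.
Per unit increase in production, x* moves by d = (0.1923, -0.0385).
The basis stays optimal until web ads reaches 0; allowable increase = 806 hr.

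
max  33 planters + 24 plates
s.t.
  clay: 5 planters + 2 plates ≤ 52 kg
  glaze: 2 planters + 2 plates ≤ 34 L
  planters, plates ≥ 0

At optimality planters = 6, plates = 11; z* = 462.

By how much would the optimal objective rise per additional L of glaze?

Check each constraint at x*: clay 52/52 (tight); glaze 34/34 (tight).
Dual feasibility on the basic columns requires 5·y_clay + 2·y_glaze = 33, 2·y_clay + 2·y_glaze = 24.
Solving: y_clay = 3, y_glaze = 9.
Shadow price of glaze = 9.

9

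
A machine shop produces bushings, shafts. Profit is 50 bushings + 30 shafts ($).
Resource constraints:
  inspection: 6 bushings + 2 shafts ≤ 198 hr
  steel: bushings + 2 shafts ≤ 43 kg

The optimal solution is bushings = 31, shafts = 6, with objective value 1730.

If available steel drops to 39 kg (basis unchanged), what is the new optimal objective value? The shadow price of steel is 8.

1698

Δb = -4, so new z* = 1730 + (8)·(-4) = 1730 − 32 = 1698.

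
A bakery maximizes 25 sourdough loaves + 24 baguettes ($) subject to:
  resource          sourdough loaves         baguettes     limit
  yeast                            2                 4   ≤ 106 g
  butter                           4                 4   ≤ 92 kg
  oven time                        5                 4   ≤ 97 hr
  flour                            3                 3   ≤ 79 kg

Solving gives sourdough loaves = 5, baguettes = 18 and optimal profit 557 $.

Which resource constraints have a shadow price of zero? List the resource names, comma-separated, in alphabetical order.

yeast: 82/106 (slack 24)
butter: 92/92 (binding)
oven time: 97/97 (binding)
flour: 69/79 (slack 10)
By complementary slackness, a constraint with positive slack has shadow price 0 → flour, yeast.

flour, yeast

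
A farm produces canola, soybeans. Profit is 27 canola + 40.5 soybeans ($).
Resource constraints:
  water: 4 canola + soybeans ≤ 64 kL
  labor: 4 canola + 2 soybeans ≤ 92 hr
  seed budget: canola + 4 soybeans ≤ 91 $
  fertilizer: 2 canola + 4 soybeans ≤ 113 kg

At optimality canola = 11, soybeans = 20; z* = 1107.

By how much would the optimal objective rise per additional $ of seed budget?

At the optimum: water uses 64 of 64 (binding); labor uses 84 of 92 (slack = 8); seed budget uses 91 of 91 (binding); fertilizer uses 102 of 113 (slack = 11).
By complementary slackness, y = 0 for the non-binding constraints.
The binding rows give the dual system: 4·y_water + 1·y_seed budget = 27 and 1·y_water + 4·y_seed budget = 40.5.
Solving: y_water = 4.5, y_seed budget = 9.
Shadow price of seed budget = 9.

9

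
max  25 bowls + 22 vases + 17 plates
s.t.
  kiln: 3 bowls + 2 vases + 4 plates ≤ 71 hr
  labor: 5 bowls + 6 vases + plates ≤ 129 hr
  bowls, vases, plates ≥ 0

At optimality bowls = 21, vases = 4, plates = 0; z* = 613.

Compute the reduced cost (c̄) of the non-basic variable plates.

-5

At the optimum: kiln uses 71 of 71 (binding); labor uses 129 of 129 (binding).
From A_Bᵀ y = c: 3·y_kiln + 5·y_labor = 25; 2·y_kiln + 6·y_labor = 22.
→ y_kiln = 5 and y_labor = 2.
Reduced cost of plates: c₃ − yᵀa₃ = 17 − (5·4 + 2·1) = 17 − 22 = -5.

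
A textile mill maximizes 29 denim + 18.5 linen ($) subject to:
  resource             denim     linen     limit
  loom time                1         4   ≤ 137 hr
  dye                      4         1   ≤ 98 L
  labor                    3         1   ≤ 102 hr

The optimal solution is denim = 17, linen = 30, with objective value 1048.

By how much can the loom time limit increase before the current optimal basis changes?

255

Binding constraints: loom time, dye. The basis is B = [[1,4],[4,1]] with det -15.
Per unit increase in loom time, x* moves by d = (-0.0667, 0.2667).
The basis stays optimal until denim reaches 0; allowable increase = 255 hr.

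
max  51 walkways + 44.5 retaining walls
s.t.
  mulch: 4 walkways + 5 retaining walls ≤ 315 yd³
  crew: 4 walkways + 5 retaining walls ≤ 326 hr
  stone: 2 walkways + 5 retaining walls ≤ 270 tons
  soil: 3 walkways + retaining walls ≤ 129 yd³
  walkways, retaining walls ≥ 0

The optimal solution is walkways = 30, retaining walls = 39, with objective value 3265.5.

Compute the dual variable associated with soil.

Binding: mulch and soil. Non-binding: crew (11 unused), stone (15 unused).
Slack constraints have shadow price 0 (complementary slackness).
Dual feasibility on the basic columns requires 4·y_mulch + 3·y_soil = 51, 5·y_mulch + 1·y_soil = 44.5.
→ y_mulch = 7.5 and y_soil = 7.
Shadow price of soil = 7.

7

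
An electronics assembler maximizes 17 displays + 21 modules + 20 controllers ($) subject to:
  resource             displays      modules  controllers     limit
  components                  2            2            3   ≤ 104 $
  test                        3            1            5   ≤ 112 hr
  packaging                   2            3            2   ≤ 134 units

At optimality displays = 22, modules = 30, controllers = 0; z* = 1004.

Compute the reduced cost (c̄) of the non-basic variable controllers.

At the optimum: components uses 104 of 104 (binding); test uses 96 of 112 (slack = 16); packaging uses 134 of 134 (binding).
Slack constraints have shadow price 0 (complementary slackness).
The binding rows give the dual system: 2·y_components + 2·y_packaging = 17 and 2·y_components + 3·y_packaging = 21.
Solving: y_components = 4.5, y_packaging = 4.
Reduced cost of controllers: c₃ − yᵀa₃ = 20 − (4.5·3 + 4·2) = 20 − 21.5 = -1.5.

-1.5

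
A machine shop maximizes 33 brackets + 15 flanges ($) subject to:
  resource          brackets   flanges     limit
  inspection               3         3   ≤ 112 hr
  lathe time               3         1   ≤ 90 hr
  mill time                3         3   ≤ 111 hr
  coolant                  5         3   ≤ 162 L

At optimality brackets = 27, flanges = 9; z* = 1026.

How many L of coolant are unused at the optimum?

0

coolant used = 5·27 + 3·9 = 162; slack = 162 − 162 = 0.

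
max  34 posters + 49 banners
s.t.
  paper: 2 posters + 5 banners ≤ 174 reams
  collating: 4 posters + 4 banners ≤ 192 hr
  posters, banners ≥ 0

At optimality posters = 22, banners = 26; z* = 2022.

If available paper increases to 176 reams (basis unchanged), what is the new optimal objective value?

Both paper and collating are binding at x*.
From A_Bᵀ y = c: 2·y_paper + 4·y_collating = 34; 5·y_paper + 4·y_collating = 49.
This yields shadow prices y_paper = 5, y_collating = 6.
Δz = y_paper·Δb = 5 × (2) = 10, so new z* = 2022 + 10 = 2032.

2032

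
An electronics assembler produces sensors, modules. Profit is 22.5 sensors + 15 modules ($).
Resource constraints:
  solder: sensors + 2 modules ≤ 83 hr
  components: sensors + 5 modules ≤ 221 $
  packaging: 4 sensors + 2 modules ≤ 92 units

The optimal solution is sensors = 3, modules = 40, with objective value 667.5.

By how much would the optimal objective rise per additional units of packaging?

Binding: solder and packaging. Non-binding: components (18 unused).
By complementary slackness, y = 0 for the non-binding constraint.
From A_Bᵀ y = c: 1·y_solder + 4·y_packaging = 22.5; 2·y_solder + 2·y_packaging = 15.
Solving: y_solder = 2.5, y_packaging = 5.
Shadow price of packaging = 5.

5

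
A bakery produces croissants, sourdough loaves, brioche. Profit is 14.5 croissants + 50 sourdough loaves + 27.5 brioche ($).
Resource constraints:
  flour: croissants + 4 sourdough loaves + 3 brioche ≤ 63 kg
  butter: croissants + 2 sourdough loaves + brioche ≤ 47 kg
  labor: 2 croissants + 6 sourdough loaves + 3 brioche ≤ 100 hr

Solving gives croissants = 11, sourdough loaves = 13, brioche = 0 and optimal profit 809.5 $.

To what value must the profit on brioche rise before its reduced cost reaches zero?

At the optimum: flour uses 63 of 63 (binding); butter uses 37 of 47 (slack = 10); labor uses 100 of 100 (binding).
By complementary slackness, y = 0 for the non-binding constraint.
From A_Bᵀ y = c: 1·y_flour + 2·y_labor = 14.5; 4·y_flour + 6·y_labor = 50.
Solving: y_flour = 6.5, y_labor = 4.
brioche enters the basis when its profit ≥ yᵀa₃ = 6.5·3 + 4·3 = 31.5.

31.5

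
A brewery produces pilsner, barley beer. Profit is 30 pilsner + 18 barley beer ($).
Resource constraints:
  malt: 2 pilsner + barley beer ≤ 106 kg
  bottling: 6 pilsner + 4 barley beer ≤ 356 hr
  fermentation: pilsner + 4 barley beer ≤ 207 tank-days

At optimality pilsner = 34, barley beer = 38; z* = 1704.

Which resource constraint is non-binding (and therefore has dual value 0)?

fermentation

malt: 106/106 (binding)
bottling: 356/356 (binding)
fermentation: 186/207 (slack 21)
By complementary slackness, a constraint with positive slack has shadow price 0 → fermentation.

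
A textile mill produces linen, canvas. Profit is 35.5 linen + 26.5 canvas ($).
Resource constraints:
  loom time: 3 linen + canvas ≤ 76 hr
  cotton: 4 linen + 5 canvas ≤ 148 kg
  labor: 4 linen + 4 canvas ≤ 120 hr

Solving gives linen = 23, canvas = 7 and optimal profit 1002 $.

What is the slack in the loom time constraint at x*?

0

loom time used = 3·23 + 1·7 = 76; slack = 76 − 76 = 0.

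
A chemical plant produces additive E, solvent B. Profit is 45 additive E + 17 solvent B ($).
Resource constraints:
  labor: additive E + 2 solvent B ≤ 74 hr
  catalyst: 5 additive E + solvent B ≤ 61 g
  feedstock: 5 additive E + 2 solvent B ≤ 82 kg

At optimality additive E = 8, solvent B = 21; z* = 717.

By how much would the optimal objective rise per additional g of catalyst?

Check each constraint at x*: labor 50/74 (slack 24); catalyst 61/61 (tight); feedstock 82/82 (tight).
Since labor is not tight, its dual is 0.
The binding rows give the dual system: 5·y_catalyst + 5·y_feedstock = 45 and 1·y_catalyst + 2·y_feedstock = 17.
This yields shadow prices y_catalyst = 1, y_feedstock = 8.
Shadow price of catalyst = 1.

1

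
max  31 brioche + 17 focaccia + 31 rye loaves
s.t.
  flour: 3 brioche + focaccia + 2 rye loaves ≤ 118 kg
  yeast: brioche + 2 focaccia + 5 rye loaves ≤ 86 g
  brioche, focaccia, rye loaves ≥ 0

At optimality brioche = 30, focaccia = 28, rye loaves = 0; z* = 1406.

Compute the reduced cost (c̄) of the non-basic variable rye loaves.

-7

At the optimum: flour uses 118 of 118 (binding); yeast uses 86 of 86 (binding).
The binding rows give the dual system: 3·y_flour + 1·y_yeast = 31 and 1·y_flour + 2·y_yeast = 17.
→ y_flour = 9 and y_yeast = 4.
Reduced cost of rye loaves: c₃ − yᵀa₃ = 31 − (9·2 + 4·5) = 31 − 38 = -7.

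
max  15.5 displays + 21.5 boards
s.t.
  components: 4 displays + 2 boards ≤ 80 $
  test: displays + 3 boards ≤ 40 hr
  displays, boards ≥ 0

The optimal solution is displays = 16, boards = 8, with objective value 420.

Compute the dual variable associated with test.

5.5

Check each constraint at x*: components 80/80 (tight); test 40/40 (tight).
The binding rows give the dual system: 4·y_components + 1·y_test = 15.5 and 2·y_components + 3·y_test = 21.5.
Solving: y_components = 2.5, y_test = 5.5.
Shadow price of test = 5.5.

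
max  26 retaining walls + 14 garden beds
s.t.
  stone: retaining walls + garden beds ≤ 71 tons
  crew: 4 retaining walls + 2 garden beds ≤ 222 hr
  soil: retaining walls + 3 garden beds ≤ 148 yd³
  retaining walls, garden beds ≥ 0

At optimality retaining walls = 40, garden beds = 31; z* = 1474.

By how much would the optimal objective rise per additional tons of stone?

Binding: stone and crew. Non-binding: soil (15 unused).
Since soil is not tight, its dual is 0.
The binding rows give the dual system: 1·y_stone + 4·y_crew = 26 and 1·y_stone + 2·y_crew = 14.
This yields shadow prices y_stone = 2, y_crew = 6.
Shadow price of stone = 2.

2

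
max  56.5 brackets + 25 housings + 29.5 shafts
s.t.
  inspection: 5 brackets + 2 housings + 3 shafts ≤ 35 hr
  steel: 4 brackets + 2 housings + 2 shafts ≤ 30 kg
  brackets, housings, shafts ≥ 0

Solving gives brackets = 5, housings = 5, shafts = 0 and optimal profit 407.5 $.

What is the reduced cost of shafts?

Both inspection and steel are binding at x*.
Dual feasibility on the basic columns requires 5·y_inspection + 4·y_steel = 56.5, 2·y_inspection + 2·y_steel = 25.
→ y_inspection = 6.5 and y_steel = 6.
Reduced cost of shafts: c₃ − yᵀa₃ = 29.5 − (6.5·3 + 6·2) = 29.5 − 31.5 = -2.

-2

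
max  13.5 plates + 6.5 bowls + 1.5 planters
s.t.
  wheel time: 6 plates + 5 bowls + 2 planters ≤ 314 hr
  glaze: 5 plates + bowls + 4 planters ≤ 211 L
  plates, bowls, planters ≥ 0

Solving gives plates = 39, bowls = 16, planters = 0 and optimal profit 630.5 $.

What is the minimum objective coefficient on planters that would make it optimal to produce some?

8

At the optimum: wheel time uses 314 of 314 (binding); glaze uses 211 of 211 (binding).
From A_Bᵀ y = c: 6·y_wheel time + 5·y_glaze = 13.5; 5·y_wheel time + 1·y_glaze = 6.5.
→ y_wheel time = 1 and y_glaze = 1.5.
planters enters the basis when its profit ≥ yᵀa₃ = 1·2 + 1.5·4 = 8.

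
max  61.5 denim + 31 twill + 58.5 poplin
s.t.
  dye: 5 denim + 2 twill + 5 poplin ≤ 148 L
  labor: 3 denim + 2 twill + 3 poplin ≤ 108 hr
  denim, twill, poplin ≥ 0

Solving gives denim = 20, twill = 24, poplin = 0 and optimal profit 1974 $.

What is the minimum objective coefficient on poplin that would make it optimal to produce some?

Check each constraint at x*: dye 148/148 (tight); labor 108/108 (tight).
From A_Bᵀ y = c: 5·y_dye + 3·y_labor = 61.5; 2·y_dye + 2·y_labor = 31.
This yields shadow prices y_dye = 7.5, y_labor = 8.
poplin enters the basis when its profit ≥ yᵀa₃ = 7.5·5 + 8·3 = 61.5.

61.5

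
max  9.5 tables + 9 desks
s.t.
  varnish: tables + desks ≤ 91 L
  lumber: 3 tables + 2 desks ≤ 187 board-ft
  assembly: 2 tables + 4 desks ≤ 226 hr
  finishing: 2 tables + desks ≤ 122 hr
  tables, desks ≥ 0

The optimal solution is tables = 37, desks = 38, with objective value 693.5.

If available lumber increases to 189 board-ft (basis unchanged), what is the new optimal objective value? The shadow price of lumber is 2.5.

698.5

Δb = 2, so new z* = 693.5 + (2.5)·(2) = 693.5 + 5 = 698.5.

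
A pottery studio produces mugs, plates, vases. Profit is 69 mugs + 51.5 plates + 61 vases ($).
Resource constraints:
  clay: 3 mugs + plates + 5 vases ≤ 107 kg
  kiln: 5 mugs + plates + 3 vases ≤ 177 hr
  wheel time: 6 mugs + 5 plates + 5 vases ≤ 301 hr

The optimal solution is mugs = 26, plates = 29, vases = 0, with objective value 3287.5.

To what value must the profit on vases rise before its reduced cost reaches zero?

67.5

At the optimum: clay uses 107 of 107 (binding); kiln uses 159 of 177 (slack = 18); wheel time uses 301 of 301 (binding).
By complementary slackness, y = 0 for the non-binding constraint.
From A_Bᵀ y = c: 3·y_clay + 6·y_wheel time = 69; 1·y_clay + 5·y_wheel time = 51.5.
→ y_clay = 4 and y_wheel time = 9.5.
vases enters the basis when its profit ≥ yᵀa₃ = 4·5 + 9.5·5 = 67.5.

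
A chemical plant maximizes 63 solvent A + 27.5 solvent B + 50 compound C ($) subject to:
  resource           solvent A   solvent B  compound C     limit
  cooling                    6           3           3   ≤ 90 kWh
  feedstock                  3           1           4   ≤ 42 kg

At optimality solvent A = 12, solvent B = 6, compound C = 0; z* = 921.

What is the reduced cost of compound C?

At the optimum: cooling uses 90 of 90 (binding); feedstock uses 42 of 42 (binding).
The binding rows give the dual system: 6·y_cooling + 3·y_feedstock = 63 and 3·y_cooling + 1·y_feedstock = 27.5.
Solving: y_cooling = 6.5, y_feedstock = 8.
Reduced cost of compound C: c₃ − yᵀa₃ = 50 − (6.5·3 + 8·4) = 50 − 51.5 = -1.5.

-1.5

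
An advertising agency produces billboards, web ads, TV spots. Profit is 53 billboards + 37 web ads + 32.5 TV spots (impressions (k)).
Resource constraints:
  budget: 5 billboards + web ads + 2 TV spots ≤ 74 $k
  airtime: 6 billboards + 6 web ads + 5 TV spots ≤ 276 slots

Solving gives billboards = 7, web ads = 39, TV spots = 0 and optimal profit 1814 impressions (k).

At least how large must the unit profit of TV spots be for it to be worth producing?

At the optimum: budget uses 74 of 74 (binding); airtime uses 276 of 276 (binding).
Dual feasibility on the basic columns requires 5·y_budget + 6·y_airtime = 53, 1·y_budget + 6·y_airtime = 37.
This yields shadow prices y_budget = 4, y_airtime = 5.5.
TV spots enters the basis when its profit ≥ yᵀa₃ = 4·2 + 5.5·5 = 35.5.

35.5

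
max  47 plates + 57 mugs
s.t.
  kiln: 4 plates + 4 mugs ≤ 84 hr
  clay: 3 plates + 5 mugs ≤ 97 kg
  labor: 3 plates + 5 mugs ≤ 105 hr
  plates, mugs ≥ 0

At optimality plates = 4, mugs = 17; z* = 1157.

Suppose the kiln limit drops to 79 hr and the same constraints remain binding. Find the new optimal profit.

Binding: kiln and clay. Non-binding: labor (8 unused).
Slack constraints have shadow price 0 (complementary slackness).
From A_Bᵀ y = c: 4·y_kiln + 3·y_clay = 47; 4·y_kiln + 5·y_clay = 57.
→ y_kiln = 8 and y_clay = 5.
Δz = y_kiln·Δb = 8 × (-5) = -40, so new z* = 1157 − 40 = 1117.

1117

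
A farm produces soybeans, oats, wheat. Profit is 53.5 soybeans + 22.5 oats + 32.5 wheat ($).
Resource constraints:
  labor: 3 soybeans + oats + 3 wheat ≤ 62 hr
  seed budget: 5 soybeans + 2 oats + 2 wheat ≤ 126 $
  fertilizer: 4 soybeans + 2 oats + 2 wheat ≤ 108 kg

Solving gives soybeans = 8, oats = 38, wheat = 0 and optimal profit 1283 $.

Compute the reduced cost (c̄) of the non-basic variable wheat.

-7

At the optimum: labor uses 62 of 62 (binding); seed budget uses 116 of 126 (slack = 10); fertilizer uses 108 of 108 (binding).
By complementary slackness, y = 0 for the non-binding constraint.
Dual feasibility on the basic columns requires 3·y_labor + 4·y_fertilizer = 53.5, 1·y_labor + 2·y_fertilizer = 22.5.
This yields shadow prices y_labor = 8.5, y_fertilizer = 7.
Reduced cost of wheat: c₃ − yᵀa₃ = 32.5 − (8.5·3 + 7·2) = 32.5 − 39.5 = -7.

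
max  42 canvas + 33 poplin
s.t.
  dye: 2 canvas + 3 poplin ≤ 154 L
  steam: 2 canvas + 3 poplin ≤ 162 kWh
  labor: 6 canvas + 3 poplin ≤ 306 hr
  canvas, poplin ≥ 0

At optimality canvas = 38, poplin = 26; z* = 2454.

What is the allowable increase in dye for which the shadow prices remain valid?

8

Binding constraints: dye, labor. The basis is B = [[2,3],[6,3]] with det -12.
Per unit increase in dye, x* moves by d = (-0.25, 0.5).
The basis stays optimal until steam becomes binding; allowable increase = 8 L.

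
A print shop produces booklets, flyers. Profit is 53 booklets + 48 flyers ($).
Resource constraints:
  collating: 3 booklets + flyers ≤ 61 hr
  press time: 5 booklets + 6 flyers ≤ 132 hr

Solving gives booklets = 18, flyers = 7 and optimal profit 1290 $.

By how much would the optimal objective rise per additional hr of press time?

At the optimum: collating uses 61 of 61 (binding); press time uses 132 of 132 (binding).
From A_Bᵀ y = c: 3·y_collating + 5·y_press time = 53; 1·y_collating + 6·y_press time = 48.
→ y_collating = 6 and y_press time = 7.
Shadow price of press time = 7.

7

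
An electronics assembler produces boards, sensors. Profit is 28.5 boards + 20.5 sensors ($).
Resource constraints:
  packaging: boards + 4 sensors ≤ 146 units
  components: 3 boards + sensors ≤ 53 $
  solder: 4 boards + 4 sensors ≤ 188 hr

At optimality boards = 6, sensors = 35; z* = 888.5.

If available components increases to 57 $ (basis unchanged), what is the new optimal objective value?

At the optimum: packaging uses 146 of 146 (binding); components uses 53 of 53 (binding); solder uses 164 of 188 (slack = 24).
Slack constraints have shadow price 0 (complementary slackness).
The binding rows give the dual system: 1·y_packaging + 3·y_components = 28.5 and 4·y_packaging + 1·y_components = 20.5.
Solving: y_packaging = 3, y_components = 8.5.
Δz = y_components·Δb = 8.5 × (4) = 34, so new z* = 888.5 + 34 = 922.5.

922.5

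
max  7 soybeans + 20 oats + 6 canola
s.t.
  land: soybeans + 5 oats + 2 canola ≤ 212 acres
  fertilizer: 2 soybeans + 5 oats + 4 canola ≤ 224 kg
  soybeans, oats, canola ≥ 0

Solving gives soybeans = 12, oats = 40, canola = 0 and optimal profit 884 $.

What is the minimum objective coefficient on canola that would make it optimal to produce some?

14

Both land and fertilizer are binding at x*.
From A_Bᵀ y = c: 1·y_land + 2·y_fertilizer = 7; 5·y_land + 5·y_fertilizer = 20.
This yields shadow prices y_land = 1, y_fertilizer = 3.
canola enters the basis when its profit ≥ yᵀa₃ = 1·2 + 3·4 = 14.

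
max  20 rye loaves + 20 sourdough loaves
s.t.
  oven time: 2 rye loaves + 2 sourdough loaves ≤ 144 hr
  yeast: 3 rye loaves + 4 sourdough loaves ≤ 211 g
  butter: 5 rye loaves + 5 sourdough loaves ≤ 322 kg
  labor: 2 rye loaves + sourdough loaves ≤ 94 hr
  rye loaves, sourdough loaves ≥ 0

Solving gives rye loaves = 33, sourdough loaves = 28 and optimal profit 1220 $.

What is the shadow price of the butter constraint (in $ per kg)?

Check each constraint at x*: oven time 122/144 (slack 22); yeast 211/211 (tight); butter 305/322 (slack 17); labor 94/94 (tight).
Slack constraints have shadow price 0 (complementary slackness).
From A_Bᵀ y = c: 3·y_yeast + 2·y_labor = 20; 4·y_yeast + 1·y_labor = 20.
This yields shadow prices y_yeast = 4, y_labor = 4.
Shadow price of butter = 0.

0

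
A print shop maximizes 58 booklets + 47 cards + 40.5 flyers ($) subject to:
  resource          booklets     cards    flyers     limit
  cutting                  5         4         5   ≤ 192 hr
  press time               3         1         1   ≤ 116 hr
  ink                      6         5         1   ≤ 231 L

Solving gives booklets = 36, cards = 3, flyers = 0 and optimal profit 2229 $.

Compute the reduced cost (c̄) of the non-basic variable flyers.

Check each constraint at x*: cutting 192/192 (tight); press time 111/116 (slack 5); ink 231/231 (tight).
Slack constraints have shadow price 0 (complementary slackness).
From A_Bᵀ y = c: 5·y_cutting + 6·y_ink = 58; 4·y_cutting + 5·y_ink = 47.
→ y_cutting = 8 and y_ink = 3.
Reduced cost of flyers: c₃ − yᵀa₃ = 40.5 − (8·5 + 3·1) = 40.5 − 43 = -2.5.

-2.5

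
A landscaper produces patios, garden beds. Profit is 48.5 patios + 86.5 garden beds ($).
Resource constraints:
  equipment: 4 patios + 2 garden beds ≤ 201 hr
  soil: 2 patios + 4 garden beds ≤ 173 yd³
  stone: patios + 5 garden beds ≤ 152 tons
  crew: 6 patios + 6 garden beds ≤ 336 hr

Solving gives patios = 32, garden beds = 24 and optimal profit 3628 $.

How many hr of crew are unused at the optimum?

0

crew used = 6·32 + 6·24 = 336; slack = 336 − 336 = 0.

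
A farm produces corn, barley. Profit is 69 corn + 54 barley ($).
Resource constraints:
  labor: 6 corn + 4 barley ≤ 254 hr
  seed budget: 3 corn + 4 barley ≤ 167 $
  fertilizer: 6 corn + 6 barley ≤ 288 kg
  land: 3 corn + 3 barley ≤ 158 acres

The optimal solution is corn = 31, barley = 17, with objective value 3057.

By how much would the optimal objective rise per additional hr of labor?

Check each constraint at x*: labor 254/254 (tight); seed budget 161/167 (slack 6); fertilizer 288/288 (tight); land 144/158 (slack 14).
By complementary slackness, y = 0 for the non-binding constraints.
The binding rows give the dual system: 6·y_labor + 6·y_fertilizer = 69 and 4·y_labor + 6·y_fertilizer = 54.
Solving: y_labor = 7.5, y_fertilizer = 4.
Shadow price of labor = 7.5.

7.5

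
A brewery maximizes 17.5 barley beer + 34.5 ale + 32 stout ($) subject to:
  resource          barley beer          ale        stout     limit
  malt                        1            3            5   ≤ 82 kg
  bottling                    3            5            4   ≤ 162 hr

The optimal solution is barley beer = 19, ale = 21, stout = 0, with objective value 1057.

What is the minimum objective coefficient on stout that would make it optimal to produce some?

Check each constraint at x*: malt 82/82 (tight); bottling 162/162 (tight).
Dual feasibility on the basic columns requires 1·y_malt + 3·y_bottling = 17.5, 3·y_malt + 5·y_bottling = 34.5.
Solving: y_malt = 4, y_bottling = 4.5.
stout enters the basis when its profit ≥ yᵀa₃ = 4·5 + 4.5·4 = 38.

38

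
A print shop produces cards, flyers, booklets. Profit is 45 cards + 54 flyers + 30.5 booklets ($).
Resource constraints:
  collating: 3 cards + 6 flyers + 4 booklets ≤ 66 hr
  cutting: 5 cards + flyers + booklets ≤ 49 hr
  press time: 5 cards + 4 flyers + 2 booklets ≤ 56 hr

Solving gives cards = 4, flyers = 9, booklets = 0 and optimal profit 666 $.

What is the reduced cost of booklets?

At the optimum: collating uses 66 of 66 (binding); cutting uses 29 of 49 (slack = 20); press time uses 56 of 56 (binding).
Since cutting is not tight, its dual is 0.
The binding rows give the dual system: 3·y_collating + 5·y_press time = 45 and 6·y_collating + 4·y_press time = 54.
Solving: y_collating = 5, y_press time = 6.
Reduced cost of booklets: c₃ − yᵀa₃ = 30.5 − (5·4 + 6·2) = 30.5 − 32 = -1.5.

-1.5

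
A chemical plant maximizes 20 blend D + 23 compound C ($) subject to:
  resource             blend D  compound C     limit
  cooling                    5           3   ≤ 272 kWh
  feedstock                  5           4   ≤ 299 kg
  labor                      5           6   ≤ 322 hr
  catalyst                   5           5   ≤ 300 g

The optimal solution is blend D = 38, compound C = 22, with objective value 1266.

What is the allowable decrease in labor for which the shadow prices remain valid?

Binding constraints: labor, catalyst. The basis is B = [[5,6],[5,5]] with det -5.
Per unit decrease in labor, x* moves by d = (1, -1).
The basis stays optimal until cooling becomes binding; allowable decrease = 8 hr.

8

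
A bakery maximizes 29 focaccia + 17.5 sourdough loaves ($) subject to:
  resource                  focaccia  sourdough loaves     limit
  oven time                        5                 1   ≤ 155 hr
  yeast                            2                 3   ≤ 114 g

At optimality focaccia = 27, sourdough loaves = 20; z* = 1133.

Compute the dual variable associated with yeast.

At the optimum: oven time uses 155 of 155 (binding); yeast uses 114 of 114 (binding).
From A_Bᵀ y = c: 5·y_oven time + 2·y_yeast = 29; 1·y_oven time + 3·y_yeast = 17.5.
Solving: y_oven time = 4, y_yeast = 4.5.
Shadow price of yeast = 4.5.

4.5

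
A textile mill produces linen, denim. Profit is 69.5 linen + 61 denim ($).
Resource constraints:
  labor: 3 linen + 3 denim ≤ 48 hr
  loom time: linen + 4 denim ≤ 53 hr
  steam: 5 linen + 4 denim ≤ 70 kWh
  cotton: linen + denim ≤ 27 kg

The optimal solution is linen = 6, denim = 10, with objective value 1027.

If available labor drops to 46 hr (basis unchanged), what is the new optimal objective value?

1009

Check each constraint at x*: labor 48/48 (tight); loom time 46/53 (slack 7); steam 70/70 (tight); cotton 16/27 (slack 11).
Since loom time, cotton are not tight, their duals are 0.
Dual feasibility on the basic columns requires 3·y_labor + 5·y_steam = 69.5, 3·y_labor + 4·y_steam = 61.
→ y_labor = 9 and y_steam = 8.5.
Δz = y_labor·Δb = 9 × (-2) = -18, so new z* = 1027 − 18 = 1009.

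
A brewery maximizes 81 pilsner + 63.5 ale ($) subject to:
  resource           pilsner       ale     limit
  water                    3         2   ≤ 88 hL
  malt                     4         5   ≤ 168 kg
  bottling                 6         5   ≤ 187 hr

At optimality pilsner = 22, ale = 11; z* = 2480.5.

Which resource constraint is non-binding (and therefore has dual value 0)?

water: 88/88 (binding)
malt: 143/168 (slack 25)
bottling: 187/187 (binding)
By complementary slackness, a constraint with positive slack has shadow price 0 → malt.

malt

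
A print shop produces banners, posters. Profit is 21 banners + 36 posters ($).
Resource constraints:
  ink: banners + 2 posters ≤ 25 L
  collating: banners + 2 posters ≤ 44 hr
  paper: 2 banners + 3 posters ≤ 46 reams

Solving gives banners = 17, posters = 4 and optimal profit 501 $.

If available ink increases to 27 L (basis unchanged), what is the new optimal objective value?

Check each constraint at x*: ink 25/25 (tight); collating 25/44 (slack 19); paper 46/46 (tight).
Since collating is not tight, its dual is 0.
Dual feasibility on the basic columns requires 1·y_ink + 2·y_paper = 21, 2·y_ink + 3·y_paper = 36.
→ y_ink = 9 and y_paper = 6.
Δz = y_ink·Δb = 9 × (2) = 18, so new z* = 501 + 18 = 519.

519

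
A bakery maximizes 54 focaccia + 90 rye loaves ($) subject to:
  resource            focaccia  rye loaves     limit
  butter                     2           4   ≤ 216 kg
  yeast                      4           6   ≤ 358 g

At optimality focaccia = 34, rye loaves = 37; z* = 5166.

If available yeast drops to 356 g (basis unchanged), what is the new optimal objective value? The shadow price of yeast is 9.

5148

Δb = -2, so new z* = 5166 + (9)·(-2) = 5166 − 18 = 5148.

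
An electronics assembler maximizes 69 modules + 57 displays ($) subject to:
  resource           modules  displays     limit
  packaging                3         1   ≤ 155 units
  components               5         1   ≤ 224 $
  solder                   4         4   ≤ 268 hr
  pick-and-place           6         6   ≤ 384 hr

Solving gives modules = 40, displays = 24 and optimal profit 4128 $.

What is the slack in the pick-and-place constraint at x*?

pick-and-place used = 6·40 + 6·24 = 384; slack = 384 − 384 = 0.

0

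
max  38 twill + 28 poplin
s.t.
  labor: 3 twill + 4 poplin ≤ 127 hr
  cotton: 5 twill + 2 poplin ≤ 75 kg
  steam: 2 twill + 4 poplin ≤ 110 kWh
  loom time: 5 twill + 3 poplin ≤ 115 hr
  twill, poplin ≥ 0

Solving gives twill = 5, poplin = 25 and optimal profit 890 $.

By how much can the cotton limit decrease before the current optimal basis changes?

20

Binding constraints: cotton, steam. The basis is B = [[5,2],[2,4]] with det 16.
Per unit decrease in cotton, x* moves by d = (-0.25, 0.125).
The basis stays optimal until twill reaches 0; allowable decrease = 20 kg.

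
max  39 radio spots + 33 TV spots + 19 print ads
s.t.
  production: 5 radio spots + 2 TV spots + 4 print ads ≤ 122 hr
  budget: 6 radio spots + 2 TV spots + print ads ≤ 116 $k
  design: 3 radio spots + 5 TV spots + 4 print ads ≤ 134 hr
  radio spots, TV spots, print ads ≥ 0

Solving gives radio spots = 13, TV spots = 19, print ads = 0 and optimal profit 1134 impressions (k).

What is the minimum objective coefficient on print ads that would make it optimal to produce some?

Binding: budget and design. Non-binding: production (19 unused).
Since production is not tight, its dual is 0.
The binding rows give the dual system: 6·y_budget + 3·y_design = 39 and 2·y_budget + 5·y_design = 33.
This yields shadow prices y_budget = 4, y_design = 5.
print ads enters the basis when its profit ≥ yᵀa₃ = 4·1 + 5·4 = 24.

24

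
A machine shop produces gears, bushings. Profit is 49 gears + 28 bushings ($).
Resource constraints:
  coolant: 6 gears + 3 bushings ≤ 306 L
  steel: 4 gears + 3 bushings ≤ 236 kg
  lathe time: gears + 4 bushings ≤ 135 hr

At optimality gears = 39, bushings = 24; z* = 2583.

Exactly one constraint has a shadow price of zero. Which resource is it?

coolant: 306/306 (binding)
steel: 228/236 (slack 8)
lathe time: 135/135 (binding)
By complementary slackness, a constraint with positive slack has shadow price 0 → steel.

steel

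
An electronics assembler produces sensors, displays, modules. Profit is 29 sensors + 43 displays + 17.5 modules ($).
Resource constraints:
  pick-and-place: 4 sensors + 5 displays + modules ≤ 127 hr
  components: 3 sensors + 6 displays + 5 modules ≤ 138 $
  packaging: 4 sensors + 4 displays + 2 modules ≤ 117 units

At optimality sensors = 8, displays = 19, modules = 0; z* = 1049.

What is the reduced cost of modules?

Binding: pick-and-place and components. Non-binding: packaging (9 unused).
Since packaging is not tight, its dual is 0.
The binding rows give the dual system: 4·y_pick-and-place + 3·y_components = 29 and 5·y_pick-and-place + 6·y_components = 43.
→ y_pick-and-place = 5 and y_components = 3.
Reduced cost of modules: c₃ − yᵀa₃ = 17.5 − (5·1 + 3·5) = 17.5 − 20 = -2.5.

-2.5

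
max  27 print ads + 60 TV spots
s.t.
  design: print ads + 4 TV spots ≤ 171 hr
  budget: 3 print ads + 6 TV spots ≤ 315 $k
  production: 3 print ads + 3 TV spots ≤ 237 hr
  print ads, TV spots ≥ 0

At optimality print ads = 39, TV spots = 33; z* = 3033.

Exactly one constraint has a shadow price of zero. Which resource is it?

production

design: 171/171 (binding)
budget: 315/315 (binding)
production: 216/237 (slack 21)
By complementary slackness, a constraint with positive slack has shadow price 0 → production.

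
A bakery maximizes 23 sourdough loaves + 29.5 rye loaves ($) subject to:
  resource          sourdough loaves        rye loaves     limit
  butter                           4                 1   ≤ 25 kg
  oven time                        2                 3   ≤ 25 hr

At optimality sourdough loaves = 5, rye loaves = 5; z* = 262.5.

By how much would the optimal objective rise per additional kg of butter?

1

Check each constraint at x*: butter 25/25 (tight); oven time 25/25 (tight).
Dual feasibility on the basic columns requires 4·y_butter + 2·y_oven time = 23, 1·y_butter + 3·y_oven time = 29.5.
→ y_butter = 1 and y_oven time = 9.5.
Shadow price of butter = 1.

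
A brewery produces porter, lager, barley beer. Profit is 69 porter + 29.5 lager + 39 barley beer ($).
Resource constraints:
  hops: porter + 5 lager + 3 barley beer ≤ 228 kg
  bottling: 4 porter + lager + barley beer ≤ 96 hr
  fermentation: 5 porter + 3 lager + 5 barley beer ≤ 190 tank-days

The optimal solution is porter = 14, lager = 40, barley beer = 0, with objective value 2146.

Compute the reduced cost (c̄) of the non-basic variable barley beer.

Binding: bottling and fermentation. Non-binding: hops (14 unused).
Since hops is not tight, its dual is 0.
The binding rows give the dual system: 4·y_bottling + 5·y_fermentation = 69 and 1·y_bottling + 3·y_fermentation = 29.5.
Solving: y_bottling = 8.5, y_fermentation = 7.
Reduced cost of barley beer: c₃ − yᵀa₃ = 39 − (8.5·1 + 7·5) = 39 − 43.5 = -4.5.

-4.5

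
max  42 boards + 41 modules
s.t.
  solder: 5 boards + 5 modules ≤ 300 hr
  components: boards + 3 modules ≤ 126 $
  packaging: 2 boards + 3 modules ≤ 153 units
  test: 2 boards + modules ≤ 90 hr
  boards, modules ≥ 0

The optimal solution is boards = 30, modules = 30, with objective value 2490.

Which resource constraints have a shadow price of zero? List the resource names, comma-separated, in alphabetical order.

solder: 300/300 (binding)
components: 120/126 (slack 6)
packaging: 150/153 (slack 3)
test: 90/90 (binding)
By complementary slackness, a constraint with positive slack has shadow price 0 → components, packaging.

components, packaging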